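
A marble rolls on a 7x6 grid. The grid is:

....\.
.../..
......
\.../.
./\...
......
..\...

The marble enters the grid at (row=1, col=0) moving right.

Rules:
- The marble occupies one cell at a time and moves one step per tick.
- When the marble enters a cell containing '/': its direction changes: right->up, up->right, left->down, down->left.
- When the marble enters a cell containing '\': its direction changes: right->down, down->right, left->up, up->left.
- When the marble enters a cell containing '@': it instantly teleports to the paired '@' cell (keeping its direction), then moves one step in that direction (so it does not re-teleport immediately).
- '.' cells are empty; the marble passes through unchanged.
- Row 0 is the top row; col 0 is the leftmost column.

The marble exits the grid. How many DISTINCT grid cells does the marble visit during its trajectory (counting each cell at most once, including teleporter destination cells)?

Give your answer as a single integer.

Answer: 5

Derivation:
Step 1: enter (1,0), '.' pass, move right to (1,1)
Step 2: enter (1,1), '.' pass, move right to (1,2)
Step 3: enter (1,2), '.' pass, move right to (1,3)
Step 4: enter (1,3), '/' deflects right->up, move up to (0,3)
Step 5: enter (0,3), '.' pass, move up to (-1,3)
Step 6: at (-1,3) — EXIT via top edge, pos 3
Distinct cells visited: 5 (path length 5)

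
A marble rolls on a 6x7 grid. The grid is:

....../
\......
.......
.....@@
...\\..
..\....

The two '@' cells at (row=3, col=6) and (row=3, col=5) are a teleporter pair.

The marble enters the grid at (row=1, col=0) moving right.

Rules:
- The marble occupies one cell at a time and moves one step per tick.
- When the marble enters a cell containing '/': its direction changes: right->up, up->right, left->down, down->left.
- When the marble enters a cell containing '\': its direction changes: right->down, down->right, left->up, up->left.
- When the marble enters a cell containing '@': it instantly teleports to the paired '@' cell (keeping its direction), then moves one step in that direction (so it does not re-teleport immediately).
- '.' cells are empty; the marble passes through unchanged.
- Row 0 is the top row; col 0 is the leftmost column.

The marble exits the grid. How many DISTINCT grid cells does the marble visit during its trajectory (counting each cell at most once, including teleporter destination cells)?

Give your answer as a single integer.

Answer: 5

Derivation:
Step 1: enter (1,0), '\' deflects right->down, move down to (2,0)
Step 2: enter (2,0), '.' pass, move down to (3,0)
Step 3: enter (3,0), '.' pass, move down to (4,0)
Step 4: enter (4,0), '.' pass, move down to (5,0)
Step 5: enter (5,0), '.' pass, move down to (6,0)
Step 6: at (6,0) — EXIT via bottom edge, pos 0
Distinct cells visited: 5 (path length 5)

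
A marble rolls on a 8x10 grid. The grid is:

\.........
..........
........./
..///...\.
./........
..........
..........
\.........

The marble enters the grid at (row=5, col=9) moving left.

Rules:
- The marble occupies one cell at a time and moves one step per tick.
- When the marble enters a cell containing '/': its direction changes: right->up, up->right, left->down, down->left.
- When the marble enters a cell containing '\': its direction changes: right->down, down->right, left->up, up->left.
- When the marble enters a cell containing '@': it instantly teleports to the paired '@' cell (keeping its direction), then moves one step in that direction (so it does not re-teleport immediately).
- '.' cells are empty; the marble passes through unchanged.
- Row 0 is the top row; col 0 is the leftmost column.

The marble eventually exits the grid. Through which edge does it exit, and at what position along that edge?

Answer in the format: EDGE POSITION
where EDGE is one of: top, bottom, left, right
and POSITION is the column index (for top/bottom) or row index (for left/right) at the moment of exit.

Step 1: enter (5,9), '.' pass, move left to (5,8)
Step 2: enter (5,8), '.' pass, move left to (5,7)
Step 3: enter (5,7), '.' pass, move left to (5,6)
Step 4: enter (5,6), '.' pass, move left to (5,5)
Step 5: enter (5,5), '.' pass, move left to (5,4)
Step 6: enter (5,4), '.' pass, move left to (5,3)
Step 7: enter (5,3), '.' pass, move left to (5,2)
Step 8: enter (5,2), '.' pass, move left to (5,1)
Step 9: enter (5,1), '.' pass, move left to (5,0)
Step 10: enter (5,0), '.' pass, move left to (5,-1)
Step 11: at (5,-1) — EXIT via left edge, pos 5

Answer: left 5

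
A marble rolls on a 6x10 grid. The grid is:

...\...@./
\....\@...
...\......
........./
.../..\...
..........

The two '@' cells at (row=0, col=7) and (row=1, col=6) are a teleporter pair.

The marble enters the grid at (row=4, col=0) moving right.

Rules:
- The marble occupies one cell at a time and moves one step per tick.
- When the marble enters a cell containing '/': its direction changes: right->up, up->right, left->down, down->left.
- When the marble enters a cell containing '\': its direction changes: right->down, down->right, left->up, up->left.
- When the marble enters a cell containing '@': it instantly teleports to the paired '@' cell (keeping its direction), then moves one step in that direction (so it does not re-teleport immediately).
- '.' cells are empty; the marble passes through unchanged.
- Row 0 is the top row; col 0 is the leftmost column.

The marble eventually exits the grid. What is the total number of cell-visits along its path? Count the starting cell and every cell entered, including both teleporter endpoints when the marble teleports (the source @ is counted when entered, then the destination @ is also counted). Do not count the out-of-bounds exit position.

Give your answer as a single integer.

Answer: 9

Derivation:
Step 1: enter (4,0), '.' pass, move right to (4,1)
Step 2: enter (4,1), '.' pass, move right to (4,2)
Step 3: enter (4,2), '.' pass, move right to (4,3)
Step 4: enter (4,3), '/' deflects right->up, move up to (3,3)
Step 5: enter (3,3), '.' pass, move up to (2,3)
Step 6: enter (2,3), '\' deflects up->left, move left to (2,2)
Step 7: enter (2,2), '.' pass, move left to (2,1)
Step 8: enter (2,1), '.' pass, move left to (2,0)
Step 9: enter (2,0), '.' pass, move left to (2,-1)
Step 10: at (2,-1) — EXIT via left edge, pos 2
Path length (cell visits): 9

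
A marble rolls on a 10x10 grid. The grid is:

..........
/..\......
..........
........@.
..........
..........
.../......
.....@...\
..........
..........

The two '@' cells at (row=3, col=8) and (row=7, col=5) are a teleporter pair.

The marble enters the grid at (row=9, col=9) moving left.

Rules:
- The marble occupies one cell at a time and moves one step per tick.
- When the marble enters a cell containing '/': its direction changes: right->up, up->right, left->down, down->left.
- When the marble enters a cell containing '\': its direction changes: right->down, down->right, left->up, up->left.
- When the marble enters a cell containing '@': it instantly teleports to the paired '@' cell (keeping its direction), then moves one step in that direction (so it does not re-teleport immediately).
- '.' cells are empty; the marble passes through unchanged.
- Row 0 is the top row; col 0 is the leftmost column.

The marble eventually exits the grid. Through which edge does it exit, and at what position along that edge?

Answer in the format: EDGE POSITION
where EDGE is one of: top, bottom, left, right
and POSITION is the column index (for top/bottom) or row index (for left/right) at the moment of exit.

Step 1: enter (9,9), '.' pass, move left to (9,8)
Step 2: enter (9,8), '.' pass, move left to (9,7)
Step 3: enter (9,7), '.' pass, move left to (9,6)
Step 4: enter (9,6), '.' pass, move left to (9,5)
Step 5: enter (9,5), '.' pass, move left to (9,4)
Step 6: enter (9,4), '.' pass, move left to (9,3)
Step 7: enter (9,3), '.' pass, move left to (9,2)
Step 8: enter (9,2), '.' pass, move left to (9,1)
Step 9: enter (9,1), '.' pass, move left to (9,0)
Step 10: enter (9,0), '.' pass, move left to (9,-1)
Step 11: at (9,-1) — EXIT via left edge, pos 9

Answer: left 9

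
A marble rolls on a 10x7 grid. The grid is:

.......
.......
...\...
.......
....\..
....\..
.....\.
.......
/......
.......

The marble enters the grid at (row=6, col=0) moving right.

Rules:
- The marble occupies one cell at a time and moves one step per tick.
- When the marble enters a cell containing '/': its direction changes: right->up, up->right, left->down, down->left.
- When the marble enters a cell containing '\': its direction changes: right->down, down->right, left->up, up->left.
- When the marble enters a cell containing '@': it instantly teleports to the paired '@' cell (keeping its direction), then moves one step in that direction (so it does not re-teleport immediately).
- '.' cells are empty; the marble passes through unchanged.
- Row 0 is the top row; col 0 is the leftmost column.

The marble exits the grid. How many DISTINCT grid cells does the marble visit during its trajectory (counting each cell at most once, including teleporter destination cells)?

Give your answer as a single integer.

Step 1: enter (6,0), '.' pass, move right to (6,1)
Step 2: enter (6,1), '.' pass, move right to (6,2)
Step 3: enter (6,2), '.' pass, move right to (6,3)
Step 4: enter (6,3), '.' pass, move right to (6,4)
Step 5: enter (6,4), '.' pass, move right to (6,5)
Step 6: enter (6,5), '\' deflects right->down, move down to (7,5)
Step 7: enter (7,5), '.' pass, move down to (8,5)
Step 8: enter (8,5), '.' pass, move down to (9,5)
Step 9: enter (9,5), '.' pass, move down to (10,5)
Step 10: at (10,5) — EXIT via bottom edge, pos 5
Distinct cells visited: 9 (path length 9)

Answer: 9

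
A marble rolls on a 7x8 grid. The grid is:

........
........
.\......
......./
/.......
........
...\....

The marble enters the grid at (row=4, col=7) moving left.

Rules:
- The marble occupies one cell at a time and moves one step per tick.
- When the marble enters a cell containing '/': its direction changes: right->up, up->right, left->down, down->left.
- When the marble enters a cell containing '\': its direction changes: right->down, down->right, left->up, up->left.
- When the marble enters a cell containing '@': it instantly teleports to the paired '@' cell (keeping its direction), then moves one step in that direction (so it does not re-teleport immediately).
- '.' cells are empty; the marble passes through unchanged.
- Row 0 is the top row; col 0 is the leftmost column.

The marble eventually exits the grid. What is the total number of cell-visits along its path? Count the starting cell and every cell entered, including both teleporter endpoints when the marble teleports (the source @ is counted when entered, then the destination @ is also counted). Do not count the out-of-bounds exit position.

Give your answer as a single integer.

Answer: 10

Derivation:
Step 1: enter (4,7), '.' pass, move left to (4,6)
Step 2: enter (4,6), '.' pass, move left to (4,5)
Step 3: enter (4,5), '.' pass, move left to (4,4)
Step 4: enter (4,4), '.' pass, move left to (4,3)
Step 5: enter (4,3), '.' pass, move left to (4,2)
Step 6: enter (4,2), '.' pass, move left to (4,1)
Step 7: enter (4,1), '.' pass, move left to (4,0)
Step 8: enter (4,0), '/' deflects left->down, move down to (5,0)
Step 9: enter (5,0), '.' pass, move down to (6,0)
Step 10: enter (6,0), '.' pass, move down to (7,0)
Step 11: at (7,0) — EXIT via bottom edge, pos 0
Path length (cell visits): 10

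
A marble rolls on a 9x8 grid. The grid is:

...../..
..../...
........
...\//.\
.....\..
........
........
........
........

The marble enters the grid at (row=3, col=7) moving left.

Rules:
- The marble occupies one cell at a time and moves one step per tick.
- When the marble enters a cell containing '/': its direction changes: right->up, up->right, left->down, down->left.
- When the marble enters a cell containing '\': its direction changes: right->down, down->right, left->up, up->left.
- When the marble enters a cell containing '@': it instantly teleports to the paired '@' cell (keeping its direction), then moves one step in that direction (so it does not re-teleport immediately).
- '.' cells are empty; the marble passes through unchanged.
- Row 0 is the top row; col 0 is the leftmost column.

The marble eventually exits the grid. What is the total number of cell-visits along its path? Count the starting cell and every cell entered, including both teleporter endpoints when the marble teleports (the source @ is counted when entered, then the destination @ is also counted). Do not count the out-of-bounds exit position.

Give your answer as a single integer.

Step 1: enter (3,7), '\' deflects left->up, move up to (2,7)
Step 2: enter (2,7), '.' pass, move up to (1,7)
Step 3: enter (1,7), '.' pass, move up to (0,7)
Step 4: enter (0,7), '.' pass, move up to (-1,7)
Step 5: at (-1,7) — EXIT via top edge, pos 7
Path length (cell visits): 4

Answer: 4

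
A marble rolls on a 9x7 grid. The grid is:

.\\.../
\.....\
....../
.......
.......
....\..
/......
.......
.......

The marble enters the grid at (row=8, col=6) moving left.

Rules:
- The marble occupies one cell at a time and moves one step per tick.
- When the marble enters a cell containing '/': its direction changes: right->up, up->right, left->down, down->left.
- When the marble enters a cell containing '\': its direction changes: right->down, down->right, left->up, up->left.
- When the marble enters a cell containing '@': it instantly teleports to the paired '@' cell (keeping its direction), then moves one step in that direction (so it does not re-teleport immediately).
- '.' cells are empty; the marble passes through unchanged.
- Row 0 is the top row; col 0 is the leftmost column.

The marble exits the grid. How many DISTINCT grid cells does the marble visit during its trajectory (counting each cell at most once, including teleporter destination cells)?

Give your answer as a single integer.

Step 1: enter (8,6), '.' pass, move left to (8,5)
Step 2: enter (8,5), '.' pass, move left to (8,4)
Step 3: enter (8,4), '.' pass, move left to (8,3)
Step 4: enter (8,3), '.' pass, move left to (8,2)
Step 5: enter (8,2), '.' pass, move left to (8,1)
Step 6: enter (8,1), '.' pass, move left to (8,0)
Step 7: enter (8,0), '.' pass, move left to (8,-1)
Step 8: at (8,-1) — EXIT via left edge, pos 8
Distinct cells visited: 7 (path length 7)

Answer: 7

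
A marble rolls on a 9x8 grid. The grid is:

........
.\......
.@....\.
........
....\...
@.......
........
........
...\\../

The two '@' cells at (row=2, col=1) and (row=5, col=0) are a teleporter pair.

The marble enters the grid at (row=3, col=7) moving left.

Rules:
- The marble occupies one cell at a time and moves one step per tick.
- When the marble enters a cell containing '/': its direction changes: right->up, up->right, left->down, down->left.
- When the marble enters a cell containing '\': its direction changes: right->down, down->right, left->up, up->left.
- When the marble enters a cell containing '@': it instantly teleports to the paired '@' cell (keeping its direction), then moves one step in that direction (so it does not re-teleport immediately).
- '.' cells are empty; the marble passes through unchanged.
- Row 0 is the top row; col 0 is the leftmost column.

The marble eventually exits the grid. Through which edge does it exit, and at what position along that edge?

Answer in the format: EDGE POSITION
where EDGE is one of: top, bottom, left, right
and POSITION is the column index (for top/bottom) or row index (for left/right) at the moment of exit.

Answer: left 3

Derivation:
Step 1: enter (3,7), '.' pass, move left to (3,6)
Step 2: enter (3,6), '.' pass, move left to (3,5)
Step 3: enter (3,5), '.' pass, move left to (3,4)
Step 4: enter (3,4), '.' pass, move left to (3,3)
Step 5: enter (3,3), '.' pass, move left to (3,2)
Step 6: enter (3,2), '.' pass, move left to (3,1)
Step 7: enter (3,1), '.' pass, move left to (3,0)
Step 8: enter (3,0), '.' pass, move left to (3,-1)
Step 9: at (3,-1) — EXIT via left edge, pos 3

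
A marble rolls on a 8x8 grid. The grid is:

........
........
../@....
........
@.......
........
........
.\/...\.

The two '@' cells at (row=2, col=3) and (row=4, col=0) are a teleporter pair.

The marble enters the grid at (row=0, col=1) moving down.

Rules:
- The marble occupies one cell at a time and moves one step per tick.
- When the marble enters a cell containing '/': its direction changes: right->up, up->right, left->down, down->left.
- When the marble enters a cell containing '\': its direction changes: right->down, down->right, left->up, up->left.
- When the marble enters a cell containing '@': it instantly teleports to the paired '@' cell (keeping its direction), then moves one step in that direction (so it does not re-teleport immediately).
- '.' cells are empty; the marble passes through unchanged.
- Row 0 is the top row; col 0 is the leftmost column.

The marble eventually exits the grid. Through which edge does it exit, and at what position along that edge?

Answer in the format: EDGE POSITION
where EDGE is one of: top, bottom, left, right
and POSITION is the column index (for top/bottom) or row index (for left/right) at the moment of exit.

Step 1: enter (0,1), '.' pass, move down to (1,1)
Step 2: enter (1,1), '.' pass, move down to (2,1)
Step 3: enter (2,1), '.' pass, move down to (3,1)
Step 4: enter (3,1), '.' pass, move down to (4,1)
Step 5: enter (4,1), '.' pass, move down to (5,1)
Step 6: enter (5,1), '.' pass, move down to (6,1)
Step 7: enter (6,1), '.' pass, move down to (7,1)
Step 8: enter (7,1), '\' deflects down->right, move right to (7,2)
Step 9: enter (7,2), '/' deflects right->up, move up to (6,2)
Step 10: enter (6,2), '.' pass, move up to (5,2)
Step 11: enter (5,2), '.' pass, move up to (4,2)
Step 12: enter (4,2), '.' pass, move up to (3,2)
Step 13: enter (3,2), '.' pass, move up to (2,2)
Step 14: enter (2,2), '/' deflects up->right, move right to (2,3)
Step 15: enter (2,3), '@' teleport (2,3)->(4,0), also enter (4,0), move right to (4,1)
Step 16: enter (4,1), '.' pass, move right to (4,2)
Step 17: enter (4,2), '.' pass, move right to (4,3)
Step 18: enter (4,3), '.' pass, move right to (4,4)
Step 19: enter (4,4), '.' pass, move right to (4,5)
Step 20: enter (4,5), '.' pass, move right to (4,6)
Step 21: enter (4,6), '.' pass, move right to (4,7)
Step 22: enter (4,7), '.' pass, move right to (4,8)
Step 23: at (4,8) — EXIT via right edge, pos 4

Answer: right 4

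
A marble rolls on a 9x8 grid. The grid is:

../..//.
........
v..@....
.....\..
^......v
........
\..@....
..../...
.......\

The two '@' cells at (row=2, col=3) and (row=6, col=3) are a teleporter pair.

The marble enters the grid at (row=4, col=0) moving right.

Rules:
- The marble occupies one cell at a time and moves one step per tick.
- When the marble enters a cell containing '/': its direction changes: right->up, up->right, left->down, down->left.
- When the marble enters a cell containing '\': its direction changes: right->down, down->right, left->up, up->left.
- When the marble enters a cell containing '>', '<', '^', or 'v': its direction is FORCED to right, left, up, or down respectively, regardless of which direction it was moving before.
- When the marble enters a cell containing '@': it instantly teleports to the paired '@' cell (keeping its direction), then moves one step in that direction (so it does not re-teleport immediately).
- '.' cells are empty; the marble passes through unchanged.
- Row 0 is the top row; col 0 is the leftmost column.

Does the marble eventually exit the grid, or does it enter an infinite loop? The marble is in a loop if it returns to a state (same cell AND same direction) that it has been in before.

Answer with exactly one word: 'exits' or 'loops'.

Step 1: enter (4,0), '^' forces right->up, move up to (3,0)
Step 2: enter (3,0), '.' pass, move up to (2,0)
Step 3: enter (2,0), 'v' forces up->down, move down to (3,0)
Step 4: enter (3,0), '.' pass, move down to (4,0)
Step 5: enter (4,0), '^' forces down->up, move up to (3,0)
Step 6: at (3,0) dir=up — LOOP DETECTED (seen before)

Answer: loops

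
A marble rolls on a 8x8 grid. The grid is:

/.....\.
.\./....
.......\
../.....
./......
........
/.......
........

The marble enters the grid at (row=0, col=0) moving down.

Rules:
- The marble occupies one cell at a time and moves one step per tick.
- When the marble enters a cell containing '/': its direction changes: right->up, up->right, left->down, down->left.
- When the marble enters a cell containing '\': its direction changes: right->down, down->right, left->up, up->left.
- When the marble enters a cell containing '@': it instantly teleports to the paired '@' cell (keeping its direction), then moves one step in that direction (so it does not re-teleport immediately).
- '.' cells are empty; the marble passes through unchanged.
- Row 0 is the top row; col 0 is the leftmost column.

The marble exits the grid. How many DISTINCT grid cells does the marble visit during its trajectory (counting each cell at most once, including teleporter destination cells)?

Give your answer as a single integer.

Step 1: enter (0,0), '/' deflects down->left, move left to (0,-1)
Step 2: at (0,-1) — EXIT via left edge, pos 0
Distinct cells visited: 1 (path length 1)

Answer: 1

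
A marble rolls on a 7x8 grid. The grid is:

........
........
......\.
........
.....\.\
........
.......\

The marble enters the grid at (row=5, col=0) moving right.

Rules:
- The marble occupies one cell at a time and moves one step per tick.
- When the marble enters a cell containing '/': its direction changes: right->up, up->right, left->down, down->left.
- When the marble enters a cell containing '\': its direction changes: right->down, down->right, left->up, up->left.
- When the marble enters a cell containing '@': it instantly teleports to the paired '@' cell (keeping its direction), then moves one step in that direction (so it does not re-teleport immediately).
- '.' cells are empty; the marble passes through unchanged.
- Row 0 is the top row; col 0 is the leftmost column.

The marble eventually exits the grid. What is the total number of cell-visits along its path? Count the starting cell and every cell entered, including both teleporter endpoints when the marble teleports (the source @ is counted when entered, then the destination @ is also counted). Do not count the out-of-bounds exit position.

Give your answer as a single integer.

Step 1: enter (5,0), '.' pass, move right to (5,1)
Step 2: enter (5,1), '.' pass, move right to (5,2)
Step 3: enter (5,2), '.' pass, move right to (5,3)
Step 4: enter (5,3), '.' pass, move right to (5,4)
Step 5: enter (5,4), '.' pass, move right to (5,5)
Step 6: enter (5,5), '.' pass, move right to (5,6)
Step 7: enter (5,6), '.' pass, move right to (5,7)
Step 8: enter (5,7), '.' pass, move right to (5,8)
Step 9: at (5,8) — EXIT via right edge, pos 5
Path length (cell visits): 8

Answer: 8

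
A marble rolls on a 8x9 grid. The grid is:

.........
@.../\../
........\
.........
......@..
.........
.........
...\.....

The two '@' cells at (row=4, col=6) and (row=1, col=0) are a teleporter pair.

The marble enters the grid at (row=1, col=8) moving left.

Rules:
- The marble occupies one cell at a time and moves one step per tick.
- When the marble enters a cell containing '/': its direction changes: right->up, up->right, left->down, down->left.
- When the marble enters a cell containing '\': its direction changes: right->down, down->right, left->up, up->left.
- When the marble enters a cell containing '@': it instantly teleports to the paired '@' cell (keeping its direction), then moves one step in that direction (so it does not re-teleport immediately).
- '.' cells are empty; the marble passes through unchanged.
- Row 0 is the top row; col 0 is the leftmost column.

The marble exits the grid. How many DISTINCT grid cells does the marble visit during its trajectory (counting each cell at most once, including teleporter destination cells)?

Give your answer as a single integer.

Step 1: enter (1,8), '/' deflects left->down, move down to (2,8)
Step 2: enter (2,8), '\' deflects down->right, move right to (2,9)
Step 3: at (2,9) — EXIT via right edge, pos 2
Distinct cells visited: 2 (path length 2)

Answer: 2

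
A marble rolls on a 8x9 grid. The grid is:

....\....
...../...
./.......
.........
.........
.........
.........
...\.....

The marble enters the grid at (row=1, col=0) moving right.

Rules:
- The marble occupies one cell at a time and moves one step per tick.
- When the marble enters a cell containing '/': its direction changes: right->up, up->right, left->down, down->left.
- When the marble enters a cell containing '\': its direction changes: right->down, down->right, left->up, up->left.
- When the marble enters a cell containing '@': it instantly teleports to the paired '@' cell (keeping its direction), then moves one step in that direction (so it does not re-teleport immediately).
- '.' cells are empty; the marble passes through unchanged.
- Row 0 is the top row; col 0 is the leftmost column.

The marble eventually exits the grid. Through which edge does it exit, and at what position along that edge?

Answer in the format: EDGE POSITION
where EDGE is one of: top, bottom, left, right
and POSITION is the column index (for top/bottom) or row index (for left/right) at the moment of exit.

Answer: top 5

Derivation:
Step 1: enter (1,0), '.' pass, move right to (1,1)
Step 2: enter (1,1), '.' pass, move right to (1,2)
Step 3: enter (1,2), '.' pass, move right to (1,3)
Step 4: enter (1,3), '.' pass, move right to (1,4)
Step 5: enter (1,4), '.' pass, move right to (1,5)
Step 6: enter (1,5), '/' deflects right->up, move up to (0,5)
Step 7: enter (0,5), '.' pass, move up to (-1,5)
Step 8: at (-1,5) — EXIT via top edge, pos 5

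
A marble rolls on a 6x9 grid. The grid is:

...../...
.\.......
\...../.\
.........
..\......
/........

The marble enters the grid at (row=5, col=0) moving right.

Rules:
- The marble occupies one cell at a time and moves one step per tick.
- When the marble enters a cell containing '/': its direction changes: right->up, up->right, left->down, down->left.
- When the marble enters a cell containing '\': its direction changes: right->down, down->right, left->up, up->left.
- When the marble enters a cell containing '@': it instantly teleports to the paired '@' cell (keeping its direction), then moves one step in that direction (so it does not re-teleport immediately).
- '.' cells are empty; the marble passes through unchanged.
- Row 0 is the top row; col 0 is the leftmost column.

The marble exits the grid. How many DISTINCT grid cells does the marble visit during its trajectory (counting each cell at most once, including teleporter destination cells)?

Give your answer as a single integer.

Answer: 4

Derivation:
Step 1: enter (5,0), '/' deflects right->up, move up to (4,0)
Step 2: enter (4,0), '.' pass, move up to (3,0)
Step 3: enter (3,0), '.' pass, move up to (2,0)
Step 4: enter (2,0), '\' deflects up->left, move left to (2,-1)
Step 5: at (2,-1) — EXIT via left edge, pos 2
Distinct cells visited: 4 (path length 4)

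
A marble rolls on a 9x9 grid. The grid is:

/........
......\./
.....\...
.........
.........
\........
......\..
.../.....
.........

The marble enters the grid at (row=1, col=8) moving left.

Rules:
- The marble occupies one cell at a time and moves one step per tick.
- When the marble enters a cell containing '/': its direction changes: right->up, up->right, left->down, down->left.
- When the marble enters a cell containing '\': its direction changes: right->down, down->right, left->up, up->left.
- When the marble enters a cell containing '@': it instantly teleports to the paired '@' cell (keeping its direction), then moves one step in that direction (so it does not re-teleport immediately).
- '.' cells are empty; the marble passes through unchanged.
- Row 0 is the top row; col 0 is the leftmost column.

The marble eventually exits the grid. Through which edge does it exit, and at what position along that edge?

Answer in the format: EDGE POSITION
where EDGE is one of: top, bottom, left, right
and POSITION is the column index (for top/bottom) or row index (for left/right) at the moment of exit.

Answer: bottom 8

Derivation:
Step 1: enter (1,8), '/' deflects left->down, move down to (2,8)
Step 2: enter (2,8), '.' pass, move down to (3,8)
Step 3: enter (3,8), '.' pass, move down to (4,8)
Step 4: enter (4,8), '.' pass, move down to (5,8)
Step 5: enter (5,8), '.' pass, move down to (6,8)
Step 6: enter (6,8), '.' pass, move down to (7,8)
Step 7: enter (7,8), '.' pass, move down to (8,8)
Step 8: enter (8,8), '.' pass, move down to (9,8)
Step 9: at (9,8) — EXIT via bottom edge, pos 8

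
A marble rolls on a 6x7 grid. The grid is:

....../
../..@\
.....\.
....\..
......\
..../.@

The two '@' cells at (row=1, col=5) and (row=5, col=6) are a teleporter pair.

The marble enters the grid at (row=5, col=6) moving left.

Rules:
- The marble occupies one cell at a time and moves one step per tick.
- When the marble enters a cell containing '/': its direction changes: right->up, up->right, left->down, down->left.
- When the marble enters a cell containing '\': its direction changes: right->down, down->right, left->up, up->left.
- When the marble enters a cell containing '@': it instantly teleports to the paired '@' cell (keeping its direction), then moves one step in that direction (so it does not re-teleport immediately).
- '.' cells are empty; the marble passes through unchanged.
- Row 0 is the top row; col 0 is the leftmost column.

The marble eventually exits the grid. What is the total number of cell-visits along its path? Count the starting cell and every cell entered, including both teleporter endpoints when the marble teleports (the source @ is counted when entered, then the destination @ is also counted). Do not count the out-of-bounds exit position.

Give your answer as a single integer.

Step 1: enter (5,6), '@' teleport (5,6)->(1,5), also enter (1,5), move left to (1,4)
Step 2: enter (1,4), '.' pass, move left to (1,3)
Step 3: enter (1,3), '.' pass, move left to (1,2)
Step 4: enter (1,2), '/' deflects left->down, move down to (2,2)
Step 5: enter (2,2), '.' pass, move down to (3,2)
Step 6: enter (3,2), '.' pass, move down to (4,2)
Step 7: enter (4,2), '.' pass, move down to (5,2)
Step 8: enter (5,2), '.' pass, move down to (6,2)
Step 9: at (6,2) — EXIT via bottom edge, pos 2
Path length (cell visits): 9

Answer: 9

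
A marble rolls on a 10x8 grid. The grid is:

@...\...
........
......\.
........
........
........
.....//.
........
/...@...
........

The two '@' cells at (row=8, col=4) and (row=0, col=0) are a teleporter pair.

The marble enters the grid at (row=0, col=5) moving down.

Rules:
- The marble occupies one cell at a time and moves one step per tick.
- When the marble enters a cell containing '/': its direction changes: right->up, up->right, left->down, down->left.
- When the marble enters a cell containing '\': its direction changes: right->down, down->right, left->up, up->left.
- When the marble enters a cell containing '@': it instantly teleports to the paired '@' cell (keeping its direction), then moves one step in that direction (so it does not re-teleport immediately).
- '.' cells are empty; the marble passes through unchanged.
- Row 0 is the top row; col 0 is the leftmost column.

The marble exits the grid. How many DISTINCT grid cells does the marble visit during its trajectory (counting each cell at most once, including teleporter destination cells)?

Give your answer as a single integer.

Answer: 12

Derivation:
Step 1: enter (0,5), '.' pass, move down to (1,5)
Step 2: enter (1,5), '.' pass, move down to (2,5)
Step 3: enter (2,5), '.' pass, move down to (3,5)
Step 4: enter (3,5), '.' pass, move down to (4,5)
Step 5: enter (4,5), '.' pass, move down to (5,5)
Step 6: enter (5,5), '.' pass, move down to (6,5)
Step 7: enter (6,5), '/' deflects down->left, move left to (6,4)
Step 8: enter (6,4), '.' pass, move left to (6,3)
Step 9: enter (6,3), '.' pass, move left to (6,2)
Step 10: enter (6,2), '.' pass, move left to (6,1)
Step 11: enter (6,1), '.' pass, move left to (6,0)
Step 12: enter (6,0), '.' pass, move left to (6,-1)
Step 13: at (6,-1) — EXIT via left edge, pos 6
Distinct cells visited: 12 (path length 12)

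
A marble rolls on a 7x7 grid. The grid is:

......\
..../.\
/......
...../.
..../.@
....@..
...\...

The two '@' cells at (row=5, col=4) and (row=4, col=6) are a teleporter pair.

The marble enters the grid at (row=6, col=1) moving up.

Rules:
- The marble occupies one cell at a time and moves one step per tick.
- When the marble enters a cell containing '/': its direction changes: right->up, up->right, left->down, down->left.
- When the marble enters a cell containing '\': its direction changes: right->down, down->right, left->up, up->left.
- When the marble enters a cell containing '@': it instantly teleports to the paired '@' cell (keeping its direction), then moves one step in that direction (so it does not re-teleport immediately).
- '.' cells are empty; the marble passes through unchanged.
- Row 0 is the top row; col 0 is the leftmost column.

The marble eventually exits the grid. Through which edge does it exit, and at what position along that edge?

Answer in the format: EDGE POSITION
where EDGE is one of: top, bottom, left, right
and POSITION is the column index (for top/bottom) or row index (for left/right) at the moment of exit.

Answer: top 1

Derivation:
Step 1: enter (6,1), '.' pass, move up to (5,1)
Step 2: enter (5,1), '.' pass, move up to (4,1)
Step 3: enter (4,1), '.' pass, move up to (3,1)
Step 4: enter (3,1), '.' pass, move up to (2,1)
Step 5: enter (2,1), '.' pass, move up to (1,1)
Step 6: enter (1,1), '.' pass, move up to (0,1)
Step 7: enter (0,1), '.' pass, move up to (-1,1)
Step 8: at (-1,1) — EXIT via top edge, pos 1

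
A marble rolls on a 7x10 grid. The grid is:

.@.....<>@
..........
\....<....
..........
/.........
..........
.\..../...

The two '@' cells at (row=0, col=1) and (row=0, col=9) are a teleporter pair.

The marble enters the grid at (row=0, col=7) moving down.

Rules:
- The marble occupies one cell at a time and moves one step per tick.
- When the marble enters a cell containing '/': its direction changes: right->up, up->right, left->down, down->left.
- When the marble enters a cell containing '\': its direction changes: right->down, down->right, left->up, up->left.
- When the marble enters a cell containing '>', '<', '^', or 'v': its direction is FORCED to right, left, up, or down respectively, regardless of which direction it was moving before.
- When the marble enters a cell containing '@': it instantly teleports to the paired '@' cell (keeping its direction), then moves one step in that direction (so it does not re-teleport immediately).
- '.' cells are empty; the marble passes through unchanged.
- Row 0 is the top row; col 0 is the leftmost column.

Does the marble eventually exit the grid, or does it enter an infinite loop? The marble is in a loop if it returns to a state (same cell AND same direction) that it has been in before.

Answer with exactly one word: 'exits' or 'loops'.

Answer: loops

Derivation:
Step 1: enter (0,7), '<' forces down->left, move left to (0,6)
Step 2: enter (0,6), '.' pass, move left to (0,5)
Step 3: enter (0,5), '.' pass, move left to (0,4)
Step 4: enter (0,4), '.' pass, move left to (0,3)
Step 5: enter (0,3), '.' pass, move left to (0,2)
Step 6: enter (0,2), '.' pass, move left to (0,1)
Step 7: enter (0,1), '@' teleport (0,1)->(0,9), also enter (0,9), move left to (0,8)
Step 8: enter (0,8), '>' forces left->right, move right to (0,9)
Step 9: enter (0,9), '@' teleport (0,9)->(0,1), also enter (0,1), move right to (0,2)
Step 10: enter (0,2), '.' pass, move right to (0,3)
Step 11: enter (0,3), '.' pass, move right to (0,4)
Step 12: enter (0,4), '.' pass, move right to (0,5)
Step 13: enter (0,5), '.' pass, move right to (0,6)
Step 14: enter (0,6), '.' pass, move right to (0,7)
Step 15: enter (0,7), '<' forces right->left, move left to (0,6)
Step 16: at (0,6) dir=left — LOOP DETECTED (seen before)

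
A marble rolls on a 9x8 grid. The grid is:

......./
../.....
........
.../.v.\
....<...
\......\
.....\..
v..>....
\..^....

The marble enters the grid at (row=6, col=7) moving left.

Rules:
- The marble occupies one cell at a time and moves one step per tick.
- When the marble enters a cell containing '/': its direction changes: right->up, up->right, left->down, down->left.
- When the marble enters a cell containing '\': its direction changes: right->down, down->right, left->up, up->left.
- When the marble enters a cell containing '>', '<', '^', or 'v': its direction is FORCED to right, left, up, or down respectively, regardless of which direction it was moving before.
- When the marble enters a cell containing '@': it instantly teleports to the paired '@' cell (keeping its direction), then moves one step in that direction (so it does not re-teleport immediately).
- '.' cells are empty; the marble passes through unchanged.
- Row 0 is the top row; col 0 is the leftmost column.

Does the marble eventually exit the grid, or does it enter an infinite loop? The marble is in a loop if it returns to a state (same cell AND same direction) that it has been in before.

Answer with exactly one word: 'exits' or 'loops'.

Step 1: enter (6,7), '.' pass, move left to (6,6)
Step 2: enter (6,6), '.' pass, move left to (6,5)
Step 3: enter (6,5), '\' deflects left->up, move up to (5,5)
Step 4: enter (5,5), '.' pass, move up to (4,5)
Step 5: enter (4,5), '.' pass, move up to (3,5)
Step 6: enter (3,5), 'v' forces up->down, move down to (4,5)
Step 7: enter (4,5), '.' pass, move down to (5,5)
Step 8: enter (5,5), '.' pass, move down to (6,5)
Step 9: enter (6,5), '\' deflects down->right, move right to (6,6)
Step 10: enter (6,6), '.' pass, move right to (6,7)
Step 11: enter (6,7), '.' pass, move right to (6,8)
Step 12: at (6,8) — EXIT via right edge, pos 6

Answer: exits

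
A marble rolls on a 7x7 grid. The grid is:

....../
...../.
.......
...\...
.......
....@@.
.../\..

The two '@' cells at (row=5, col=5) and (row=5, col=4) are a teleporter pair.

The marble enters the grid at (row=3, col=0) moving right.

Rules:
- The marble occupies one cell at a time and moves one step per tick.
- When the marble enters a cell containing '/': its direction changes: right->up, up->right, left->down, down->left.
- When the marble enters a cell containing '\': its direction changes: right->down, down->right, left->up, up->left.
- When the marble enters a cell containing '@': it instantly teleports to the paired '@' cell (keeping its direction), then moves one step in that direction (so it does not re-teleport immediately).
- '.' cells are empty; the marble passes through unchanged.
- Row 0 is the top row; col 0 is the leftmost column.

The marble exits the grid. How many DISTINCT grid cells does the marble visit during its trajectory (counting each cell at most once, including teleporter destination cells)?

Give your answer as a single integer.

Answer: 10

Derivation:
Step 1: enter (3,0), '.' pass, move right to (3,1)
Step 2: enter (3,1), '.' pass, move right to (3,2)
Step 3: enter (3,2), '.' pass, move right to (3,3)
Step 4: enter (3,3), '\' deflects right->down, move down to (4,3)
Step 5: enter (4,3), '.' pass, move down to (5,3)
Step 6: enter (5,3), '.' pass, move down to (6,3)
Step 7: enter (6,3), '/' deflects down->left, move left to (6,2)
Step 8: enter (6,2), '.' pass, move left to (6,1)
Step 9: enter (6,1), '.' pass, move left to (6,0)
Step 10: enter (6,0), '.' pass, move left to (6,-1)
Step 11: at (6,-1) — EXIT via left edge, pos 6
Distinct cells visited: 10 (path length 10)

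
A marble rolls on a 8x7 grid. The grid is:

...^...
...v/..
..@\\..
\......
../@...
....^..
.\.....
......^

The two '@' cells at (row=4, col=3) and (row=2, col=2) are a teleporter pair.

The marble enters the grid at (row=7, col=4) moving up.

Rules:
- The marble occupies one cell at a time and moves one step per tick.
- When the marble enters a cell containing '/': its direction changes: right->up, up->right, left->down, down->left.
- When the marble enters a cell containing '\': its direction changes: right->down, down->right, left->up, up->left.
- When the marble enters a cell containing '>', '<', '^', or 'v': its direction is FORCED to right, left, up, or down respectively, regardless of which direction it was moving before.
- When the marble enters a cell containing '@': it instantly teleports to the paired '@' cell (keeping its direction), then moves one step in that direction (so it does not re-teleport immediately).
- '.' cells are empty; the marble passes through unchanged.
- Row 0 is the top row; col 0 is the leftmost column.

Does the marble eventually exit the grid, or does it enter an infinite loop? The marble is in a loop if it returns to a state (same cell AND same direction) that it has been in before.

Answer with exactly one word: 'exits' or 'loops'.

Step 1: enter (7,4), '.' pass, move up to (6,4)
Step 2: enter (6,4), '.' pass, move up to (5,4)
Step 3: enter (5,4), '^' forces up->up, move up to (4,4)
Step 4: enter (4,4), '.' pass, move up to (3,4)
Step 5: enter (3,4), '.' pass, move up to (2,4)
Step 6: enter (2,4), '\' deflects up->left, move left to (2,3)
Step 7: enter (2,3), '\' deflects left->up, move up to (1,3)
Step 8: enter (1,3), 'v' forces up->down, move down to (2,3)
Step 9: enter (2,3), '\' deflects down->right, move right to (2,4)
Step 10: enter (2,4), '\' deflects right->down, move down to (3,4)
Step 11: enter (3,4), '.' pass, move down to (4,4)
Step 12: enter (4,4), '.' pass, move down to (5,4)
Step 13: enter (5,4), '^' forces down->up, move up to (4,4)
Step 14: at (4,4) dir=up — LOOP DETECTED (seen before)

Answer: loops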